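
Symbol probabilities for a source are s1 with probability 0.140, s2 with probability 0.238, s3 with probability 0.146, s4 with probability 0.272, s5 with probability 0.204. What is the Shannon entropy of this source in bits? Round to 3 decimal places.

H = −Σ pᵢ log₂ pᵢ.
−0.140·log₂(0.140) = 0.3971
−0.238·log₂(0.238) = 0.4929
−0.146·log₂(0.146) = 0.4053
−0.272·log₂(0.272) = 0.5109
−0.204·log₂(0.204) = 0.4678
Sum ≈ 2.2740 → 2.274 bits.

2.274 bits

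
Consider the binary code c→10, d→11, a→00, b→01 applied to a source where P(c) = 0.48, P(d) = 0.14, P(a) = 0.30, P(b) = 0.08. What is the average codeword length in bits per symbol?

L̄ = Σ pᵢ·ℓᵢ = 0.48·2 + 0.14·2 + 0.30·2 + 0.08·2 = 2 bits/symbol.

2 bits/symbol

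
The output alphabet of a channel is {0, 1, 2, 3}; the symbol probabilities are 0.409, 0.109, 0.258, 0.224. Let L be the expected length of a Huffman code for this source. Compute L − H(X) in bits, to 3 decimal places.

0.060 bits

Entropy H = −Σ p log₂ p ≈ 1.8638 bits.
Huffman merges: 109/1000+28/125→333/1000; 129/500+333/1000→591/1000; 409/1000+591/1000→1. L = 481/250 ≈ 1.9240.
L − H = 1.9240 − 1.8638 = 0.060 bits.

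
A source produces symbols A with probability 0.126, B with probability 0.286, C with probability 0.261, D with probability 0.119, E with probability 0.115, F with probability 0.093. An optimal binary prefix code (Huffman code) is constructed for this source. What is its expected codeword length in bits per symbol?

2.453 bits/symbol

Repeatedly combine the two least-probable nodes; the expected code length is the sum of the merged weights.
merge 93/1000 + 23/200 → 26/125
merge 119/1000 + 63/500 → 49/200
merge 26/125 + 49/200 → 453/1000
merge 261/1000 + 143/500 → 547/1000
merge 453/1000 + 547/1000 → 1
L = 26/125 + 49/200 + 453/1000 + 547/1000 + 1 = 2453/1000 = 2.453 bits/symbol.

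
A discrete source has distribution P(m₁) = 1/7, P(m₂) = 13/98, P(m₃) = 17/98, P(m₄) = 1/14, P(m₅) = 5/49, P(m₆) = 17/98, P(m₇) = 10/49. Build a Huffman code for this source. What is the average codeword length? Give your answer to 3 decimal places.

2.796 bits/symbol

Repeatedly combine the two least-probable nodes; the expected code length is the sum of the merged weights.
merge 1/14 + 5/49 → 17/98
merge 13/98 + 1/7 → 27/98
merge 17/98 + 17/98 → 17/49
merge 17/98 + 10/49 → 37/98
merge 27/98 + 17/49 → 61/98
merge 37/98 + 61/98 → 1
L = 17/98 + 27/98 + 17/49 + 37/98 + 61/98 + 1 = 137/49 ≈ 2.796 bits/symbol.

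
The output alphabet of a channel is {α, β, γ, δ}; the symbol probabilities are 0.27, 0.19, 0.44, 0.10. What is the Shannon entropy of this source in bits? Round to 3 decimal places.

1.819 bits

H = −Σ pᵢ log₂ pᵢ.
−0.27·log₂(0.27) = 0.5100
−0.19·log₂(0.19) = 0.4552
−0.44·log₂(0.44) = 0.5211
−0.10·log₂(0.10) = 0.3322
Sum ≈ 1.8186 → 1.819 bits.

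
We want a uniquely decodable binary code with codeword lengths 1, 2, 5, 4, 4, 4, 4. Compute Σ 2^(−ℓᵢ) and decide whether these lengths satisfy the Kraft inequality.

1.03125; no

With common denominator 2^5 = 32: Σ 2^(−ℓᵢ) = 16/32 + 8/32 + 1/32 + 2/32 + 2/32 + 2/32 + 2/32 = 33/32 = 1.03125.
Kraft's inequality requires Σ ≤ 1; here Σ = 1.03125 > 1, so no such prefix code exists.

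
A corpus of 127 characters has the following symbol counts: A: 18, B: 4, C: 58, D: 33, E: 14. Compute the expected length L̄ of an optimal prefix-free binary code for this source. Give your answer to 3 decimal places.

Probabilities are the counts divided by 127.
Repeatedly combine the two least-probable nodes; the expected code length is the sum of the merged weights.
merge 4/127 + 14/127 → 18/127
merge 18/127 + 18/127 → 36/127
merge 33/127 + 36/127 → 69/127
merge 58/127 + 69/127 → 1
L = 18/127 + 36/127 + 69/127 + 1 = 250/127 ≈ 1.969 bits/symbol.

1.969 bits/symbol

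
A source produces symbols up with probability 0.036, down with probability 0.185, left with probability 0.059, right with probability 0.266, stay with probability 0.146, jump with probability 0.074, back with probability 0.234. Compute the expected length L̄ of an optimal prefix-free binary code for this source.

2.579 bits/symbol

Repeatedly combine the two least-probable nodes; the expected code length is the sum of the merged weights.
merge 9/250 + 59/1000 → 19/200
merge 37/500 + 19/200 → 169/1000
merge 73/500 + 169/1000 → 63/200
merge 37/200 + 117/500 → 419/1000
merge 133/500 + 63/200 → 581/1000
merge 419/1000 + 581/1000 → 1
L = 19/200 + 169/1000 + 63/200 + 419/1000 + 581/1000 + 1 = 2579/1000 = 2.579 bits/symbol.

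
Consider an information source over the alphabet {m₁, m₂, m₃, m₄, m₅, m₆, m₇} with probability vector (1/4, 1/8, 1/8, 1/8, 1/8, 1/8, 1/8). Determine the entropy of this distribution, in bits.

Each probability is a power of 1/2, so log₂(1/p) is an integer.
H = Σ p·log₂(1/p) = 1/4·2 + 1/8·3 + 1/8·3 + 1/8·3 + 1/8·3 + 1/8·3 + 1/8·3 = 2.75 bits.

2.75 bits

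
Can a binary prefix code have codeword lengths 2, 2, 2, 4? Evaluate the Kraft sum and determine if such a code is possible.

With common denominator 2^4 = 16: Σ 2^(−ℓᵢ) = 4/16 + 4/16 + 4/16 + 1/16 = 13/16 = 0.8125.
Kraft's inequality requires Σ ≤ 1; here Σ = 0.8125 ≤ 1, so such a prefix code exists.

0.8125; yes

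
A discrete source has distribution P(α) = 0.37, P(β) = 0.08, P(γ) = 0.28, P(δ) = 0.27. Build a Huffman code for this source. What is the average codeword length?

Repeatedly combine the two least-probable nodes; the expected code length is the sum of the merged weights.
merge 2/25 + 27/100 → 7/20
merge 7/25 + 7/20 → 63/100
merge 37/100 + 63/100 → 1
L = 7/20 + 63/100 + 1 = 99/50 = 1.98 bits/symbol.

1.98 bits/symbol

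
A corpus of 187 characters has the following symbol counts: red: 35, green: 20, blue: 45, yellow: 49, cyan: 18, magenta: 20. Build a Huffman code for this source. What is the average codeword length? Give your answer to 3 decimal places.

Probabilities are the counts divided by 187.
Repeatedly combine the two least-probable nodes; the expected code length is the sum of the merged weights.
merge 18/187 + 20/187 → 38/187
merge 20/187 + 35/187 → 5/17
merge 38/187 + 45/187 → 83/187
merge 49/187 + 5/17 → 104/187
merge 83/187 + 104/187 → 1
L = 38/187 + 5/17 + 83/187 + 104/187 + 1 = 467/187 ≈ 2.497 bits/symbol.

2.497 bits/symbol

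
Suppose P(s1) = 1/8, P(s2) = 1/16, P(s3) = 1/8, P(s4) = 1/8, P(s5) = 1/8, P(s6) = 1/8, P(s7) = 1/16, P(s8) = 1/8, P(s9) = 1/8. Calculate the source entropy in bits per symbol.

Each probability is a power of 1/2, so log₂(1/p) is an integer.
H = Σ p·log₂(1/p) = 1/8·3 + 1/16·4 + 1/8·3 + 1/8·3 + 1/8·3 + 1/8·3 + 1/16·4 + 1/8·3 + 1/8·3 = 3.125 bits.

3.125 bits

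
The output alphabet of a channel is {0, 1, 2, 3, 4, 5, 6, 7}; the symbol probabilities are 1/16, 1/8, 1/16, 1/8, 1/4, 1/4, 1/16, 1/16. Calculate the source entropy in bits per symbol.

2.75 bits

Each probability is a power of 1/2, so log₂(1/p) is an integer.
H = Σ p·log₂(1/p) = 1/16·4 + 1/8·3 + 1/16·4 + 1/8·3 + 1/4·2 + 1/4·2 + 1/16·4 + 1/16·4 = 2.75 bits.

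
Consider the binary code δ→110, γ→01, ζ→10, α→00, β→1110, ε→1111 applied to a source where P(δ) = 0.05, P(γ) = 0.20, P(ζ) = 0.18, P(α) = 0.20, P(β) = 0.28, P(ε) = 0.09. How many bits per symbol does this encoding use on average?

2.79 bits/symbol

L̄ = Σ pᵢ·ℓᵢ = 0.05·3 + 0.20·2 + 0.18·2 + 0.20·2 + 0.28·4 + 0.09·4 = 2.79 bits/symbol.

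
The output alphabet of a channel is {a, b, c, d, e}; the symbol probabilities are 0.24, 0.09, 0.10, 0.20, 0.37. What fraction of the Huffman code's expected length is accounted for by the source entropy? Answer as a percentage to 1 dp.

Entropy H = −Σ p log₂ p ≈ 2.1341 bits.
Huffman merges: 9/100+1/10→19/100; 19/100+1/5→39/100; 6/25+37/100→61/100; 39/100+61/100→1. L = 219/100 ≈ 2.1900.
Efficiency = H/L = 2.1341/2.1900 = 97.4%.

97.4%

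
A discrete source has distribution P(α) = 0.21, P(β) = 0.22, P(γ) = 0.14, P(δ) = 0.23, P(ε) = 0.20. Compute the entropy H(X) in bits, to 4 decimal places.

H = −Σ pᵢ log₂ pᵢ.
−0.21·log₂(0.21) = 0.4728
−0.22·log₂(0.22) = 0.4806
−0.14·log₂(0.14) = 0.3971
−0.23·log₂(0.23) = 0.4877
−0.20·log₂(0.20) = 0.4644
Sum ≈ 2.3026 → 2.3026 bits.

2.3026 bits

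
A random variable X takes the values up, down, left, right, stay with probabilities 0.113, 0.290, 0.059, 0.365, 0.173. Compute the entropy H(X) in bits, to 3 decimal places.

H = −Σ pᵢ log₂ pᵢ.
−0.113·log₂(0.113) = 0.3555
−0.290·log₂(0.290) = 0.5179
−0.059·log₂(0.059) = 0.2409
−0.365·log₂(0.365) = 0.5307
−0.173·log₂(0.173) = 0.4379
Sum ≈ 2.0829 → 2.083 bits.

2.083 bits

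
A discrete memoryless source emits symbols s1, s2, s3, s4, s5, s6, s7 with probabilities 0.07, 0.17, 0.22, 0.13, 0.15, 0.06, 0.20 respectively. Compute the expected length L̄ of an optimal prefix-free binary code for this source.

2.71 bits/symbol

Repeatedly combine the two least-probable nodes; the expected code length is the sum of the merged weights.
merge 3/50 + 7/100 → 13/100
merge 13/100 + 13/100 → 13/50
merge 3/20 + 17/100 → 8/25
merge 1/5 + 11/50 → 21/50
merge 13/50 + 8/25 → 29/50
merge 21/50 + 29/50 → 1
L = 13/100 + 13/50 + 8/25 + 21/50 + 29/50 + 1 = 271/100 = 2.71 bits/symbol.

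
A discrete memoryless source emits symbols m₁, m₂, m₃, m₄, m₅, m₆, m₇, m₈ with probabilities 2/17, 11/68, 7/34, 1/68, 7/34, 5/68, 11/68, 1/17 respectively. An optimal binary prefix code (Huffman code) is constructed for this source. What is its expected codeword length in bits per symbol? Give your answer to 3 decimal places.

2.809 bits/symbol

Repeatedly combine the two least-probable nodes; the expected code length is the sum of the merged weights.
merge 1/68 + 1/17 → 5/68
merge 5/68 + 5/68 → 5/34
merge 2/17 + 5/34 → 9/34
merge 11/68 + 11/68 → 11/34
merge 7/34 + 7/34 → 7/17
merge 9/34 + 11/34 → 10/17
merge 7/17 + 10/17 → 1
L = 5/68 + 5/34 + 9/34 + 11/34 + 7/17 + 10/17 + 1 = 191/68 ≈ 2.809 bits/symbol.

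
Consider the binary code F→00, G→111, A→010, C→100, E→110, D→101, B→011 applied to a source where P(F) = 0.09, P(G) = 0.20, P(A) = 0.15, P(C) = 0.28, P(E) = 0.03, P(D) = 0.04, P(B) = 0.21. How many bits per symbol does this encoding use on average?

L̄ = Σ pᵢ·ℓᵢ = 0.09·2 + 0.20·3 + 0.15·3 + 0.28·3 + 0.03·3 + 0.04·3 + 0.21·3 = 2.91 bits/symbol.

2.91 bits/symbol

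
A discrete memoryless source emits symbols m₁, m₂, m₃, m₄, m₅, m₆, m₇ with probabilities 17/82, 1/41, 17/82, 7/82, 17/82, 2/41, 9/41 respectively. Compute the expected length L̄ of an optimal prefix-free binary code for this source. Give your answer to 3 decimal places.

2.598 bits/symbol

Repeatedly combine the two least-probable nodes; the expected code length is the sum of the merged weights.
merge 1/41 + 2/41 → 3/41
merge 3/41 + 7/82 → 13/82
merge 13/82 + 17/82 → 15/41
merge 17/82 + 17/82 → 17/41
merge 9/41 + 15/41 → 24/41
merge 17/41 + 24/41 → 1
L = 3/41 + 13/82 + 15/41 + 17/41 + 24/41 + 1 = 213/82 ≈ 2.598 bits/symbol.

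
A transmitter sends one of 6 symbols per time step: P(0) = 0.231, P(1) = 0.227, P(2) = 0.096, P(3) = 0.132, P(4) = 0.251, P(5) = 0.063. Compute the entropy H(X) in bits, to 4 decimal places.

2.4360 bits

H = −Σ pᵢ log₂ pᵢ.
−0.231·log₂(0.231) = 0.4883
−0.227·log₂(0.227) = 0.4856
−0.096·log₂(0.096) = 0.3246
−0.132·log₂(0.132) = 0.3856
−0.251·log₂(0.251) = 0.5006
−0.063·log₂(0.063) = 0.2513
Sum ≈ 2.4360 → 2.4360 bits.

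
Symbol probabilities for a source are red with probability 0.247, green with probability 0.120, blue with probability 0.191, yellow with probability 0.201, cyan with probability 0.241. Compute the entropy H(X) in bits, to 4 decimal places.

2.2816 bits

H = −Σ pᵢ log₂ pᵢ.
−0.247·log₂(0.247) = 0.4983
−0.120·log₂(0.120) = 0.3671
−0.191·log₂(0.191) = 0.4562
−0.201·log₂(0.201) = 0.4653
−0.241·log₂(0.241) = 0.4947
Sum ≈ 2.2816 → 2.2816 bits.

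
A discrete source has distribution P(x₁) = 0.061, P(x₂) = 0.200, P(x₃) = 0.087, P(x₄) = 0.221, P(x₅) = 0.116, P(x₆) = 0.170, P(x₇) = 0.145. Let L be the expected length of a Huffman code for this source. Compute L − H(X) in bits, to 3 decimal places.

Entropy H = −Σ p log₂ p ≈ 2.6974 bits.
Huffman merges: 61/1000+87/1000→37/250; 29/250+29/200→261/1000; 37/250+17/100→159/500; 1/5+221/1000→421/1000; 261/1000+159/500→579/1000; 421/1000+579/1000→1. L = 2727/1000 ≈ 2.7270.
L − H = 2.7270 − 2.6974 = 0.030 bits.

0.030 bits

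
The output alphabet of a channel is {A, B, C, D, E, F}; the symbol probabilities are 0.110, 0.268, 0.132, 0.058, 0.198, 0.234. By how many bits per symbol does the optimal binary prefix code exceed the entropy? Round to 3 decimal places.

Entropy H = −Σ p log₂ p ≈ 2.4362 bits.
Huffman merges: 29/500+11/100→21/125; 33/250+21/125→3/10; 99/500+117/500→54/125; 67/250+3/10→71/125; 54/125+71/125→1. L = 617/250 ≈ 2.4680.
L − H = 2.4680 − 2.4362 = 0.032 bits.

0.032 bits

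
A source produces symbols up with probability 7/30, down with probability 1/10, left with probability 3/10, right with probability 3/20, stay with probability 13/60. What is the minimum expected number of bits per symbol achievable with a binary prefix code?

2.25 bits/symbol

Repeatedly combine the two least-probable nodes; the expected code length is the sum of the merged weights.
merge 1/10 + 3/20 → 1/4
merge 13/60 + 7/30 → 9/20
merge 1/4 + 3/10 → 11/20
merge 9/20 + 11/20 → 1
L = 1/4 + 9/20 + 11/20 + 1 = 9/4 = 2.25 bits/symbol.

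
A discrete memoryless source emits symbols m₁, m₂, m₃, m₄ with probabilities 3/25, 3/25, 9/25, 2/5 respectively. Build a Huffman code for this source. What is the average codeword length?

Repeatedly combine the two least-probable nodes; the expected code length is the sum of the merged weights.
merge 3/25 + 3/25 → 6/25
merge 6/25 + 9/25 → 3/5
merge 2/5 + 3/5 → 1
L = 6/25 + 3/5 + 1 = 46/25 = 1.84 bits/symbol.

1.84 bits/symbol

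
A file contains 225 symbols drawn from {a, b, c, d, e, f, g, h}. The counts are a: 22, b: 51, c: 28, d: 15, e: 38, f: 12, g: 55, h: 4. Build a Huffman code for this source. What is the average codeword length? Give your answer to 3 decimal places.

Probabilities are the counts divided by 225.
Repeatedly combine the two least-probable nodes; the expected code length is the sum of the merged weights.
merge 4/225 + 4/75 → 16/225
merge 1/15 + 16/225 → 31/225
merge 22/225 + 28/225 → 2/9
merge 31/225 + 38/225 → 23/75
merge 2/9 + 17/75 → 101/225
merge 11/45 + 23/75 → 124/225
merge 101/225 + 124/225 → 1
L = 16/225 + 31/225 + 2/9 + 23/75 + 101/225 + 124/225 + 1 = 616/225 ≈ 2.738 bits/symbol.

2.738 bits/symbol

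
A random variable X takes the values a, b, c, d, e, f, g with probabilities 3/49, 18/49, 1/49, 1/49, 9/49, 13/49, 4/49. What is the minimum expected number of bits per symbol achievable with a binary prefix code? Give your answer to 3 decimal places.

2.327 bits/symbol

Repeatedly combine the two least-probable nodes; the expected code length is the sum of the merged weights.
merge 1/49 + 1/49 → 2/49
merge 2/49 + 3/49 → 5/49
merge 4/49 + 5/49 → 9/49
merge 9/49 + 9/49 → 18/49
merge 13/49 + 18/49 → 31/49
merge 18/49 + 31/49 → 1
L = 2/49 + 5/49 + 9/49 + 18/49 + 31/49 + 1 = 114/49 ≈ 2.327 bits/symbol.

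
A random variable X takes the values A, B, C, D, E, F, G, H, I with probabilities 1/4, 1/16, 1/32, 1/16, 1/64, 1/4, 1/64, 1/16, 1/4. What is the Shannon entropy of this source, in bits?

2.59375 bits

Each probability is a power of 1/2, so log₂(1/p) is an integer.
H = Σ p·log₂(1/p) = 1/4·2 + 1/16·4 + 1/32·5 + 1/16·4 + 1/64·6 + 1/4·2 + 1/64·6 + 1/16·4 + 1/4·2 = 2.59375 bits.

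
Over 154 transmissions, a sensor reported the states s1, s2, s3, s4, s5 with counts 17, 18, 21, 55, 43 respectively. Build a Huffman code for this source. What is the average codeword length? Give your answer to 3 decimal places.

2.227 bits/symbol

Probabilities are the counts divided by 154.
Repeatedly combine the two least-probable nodes; the expected code length is the sum of the merged weights.
merge 17/154 + 9/77 → 5/22
merge 3/22 + 5/22 → 4/11
merge 43/154 + 5/14 → 7/11
merge 4/11 + 7/11 → 1
L = 5/22 + 4/11 + 7/11 + 1 = 49/22 ≈ 2.227 bits/symbol.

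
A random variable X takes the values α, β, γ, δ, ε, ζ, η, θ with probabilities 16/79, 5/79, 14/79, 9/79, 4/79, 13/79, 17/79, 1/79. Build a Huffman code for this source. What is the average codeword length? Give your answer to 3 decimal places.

2.772 bits/symbol

Repeatedly combine the two least-probable nodes; the expected code length is the sum of the merged weights.
merge 1/79 + 4/79 → 5/79
merge 5/79 + 5/79 → 10/79
merge 9/79 + 10/79 → 19/79
merge 13/79 + 14/79 → 27/79
merge 16/79 + 17/79 → 33/79
merge 19/79 + 27/79 → 46/79
merge 33/79 + 46/79 → 1
L = 5/79 + 10/79 + 19/79 + 27/79 + 33/79 + 46/79 + 1 = 219/79 ≈ 2.772 bits/symbol.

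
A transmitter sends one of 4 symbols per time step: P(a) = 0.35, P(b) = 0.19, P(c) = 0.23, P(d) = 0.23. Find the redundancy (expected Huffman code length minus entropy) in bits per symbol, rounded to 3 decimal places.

0.039 bits

Entropy H = −Σ p log₂ p ≈ 1.9607 bits.
Huffman merges: 19/100+23/100→21/50; 23/100+7/20→29/50; 21/50+29/50→1. L = 2 ≈ 2.0000.
L − H = 2.0000 − 1.9607 = 0.039 bits.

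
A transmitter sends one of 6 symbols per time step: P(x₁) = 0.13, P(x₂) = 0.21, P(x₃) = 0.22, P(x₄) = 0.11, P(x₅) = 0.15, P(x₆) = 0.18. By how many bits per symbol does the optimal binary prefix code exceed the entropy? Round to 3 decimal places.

0.028 bits

Entropy H = −Σ p log₂ p ≈ 2.5422 bits.
Huffman merges: 11/100+13/100→6/25; 3/20+9/50→33/100; 21/100+11/50→43/100; 6/25+33/100→57/100; 43/100+57/100→1. L = 257/100 ≈ 2.5700.
L − H = 2.5700 − 2.5422 = 0.028 bits.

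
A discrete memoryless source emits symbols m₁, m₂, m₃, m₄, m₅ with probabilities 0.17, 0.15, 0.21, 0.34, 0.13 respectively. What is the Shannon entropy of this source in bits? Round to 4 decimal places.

H = −Σ pᵢ log₂ pᵢ.
−0.17·log₂(0.17) = 0.4346
−0.15·log₂(0.15) = 0.4105
−0.21·log₂(0.21) = 0.4728
−0.34·log₂(0.34) = 0.5292
−0.13·log₂(0.13) = 0.3826
Sum ≈ 2.2298 → 2.2298 bits.

2.2298 bits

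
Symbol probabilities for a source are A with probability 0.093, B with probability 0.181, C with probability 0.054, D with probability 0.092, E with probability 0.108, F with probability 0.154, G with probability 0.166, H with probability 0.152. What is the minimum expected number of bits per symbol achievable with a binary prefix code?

Repeatedly combine the two least-probable nodes; the expected code length is the sum of the merged weights.
merge 27/500 + 23/250 → 73/500
merge 93/1000 + 27/250 → 201/1000
merge 73/500 + 19/125 → 149/500
merge 77/500 + 83/500 → 8/25
merge 181/1000 + 201/1000 → 191/500
merge 149/500 + 8/25 → 309/500
merge 191/500 + 309/500 → 1
L = 73/500 + 201/1000 + 149/500 + 8/25 + 191/500 + 309/500 + 1 = 593/200 = 2.965 bits/symbol.

2.965 bits/symbol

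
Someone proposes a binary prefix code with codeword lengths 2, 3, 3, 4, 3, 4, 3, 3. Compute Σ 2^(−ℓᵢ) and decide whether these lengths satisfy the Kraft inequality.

With common denominator 2^4 = 16: Σ 2^(−ℓᵢ) = 4/16 + 2/16 + 2/16 + 1/16 + 2/16 + 1/16 + 2/16 + 2/16 = 16/16 = 1.
Kraft's inequality requires Σ ≤ 1; here Σ = 1 ≤ 1, so such a prefix code exists.

1; yes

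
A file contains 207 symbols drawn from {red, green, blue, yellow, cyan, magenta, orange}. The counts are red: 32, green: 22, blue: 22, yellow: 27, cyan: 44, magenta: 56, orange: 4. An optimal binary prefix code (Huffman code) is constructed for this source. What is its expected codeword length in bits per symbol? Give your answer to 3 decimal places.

2.643 bits/symbol

Probabilities are the counts divided by 207.
Repeatedly combine the two least-probable nodes; the expected code length is the sum of the merged weights.
merge 4/207 + 22/207 → 26/207
merge 22/207 + 26/207 → 16/69
merge 3/23 + 32/207 → 59/207
merge 44/207 + 16/69 → 4/9
merge 56/207 + 59/207 → 5/9
merge 4/9 + 5/9 → 1
L = 26/207 + 16/69 + 59/207 + 4/9 + 5/9 + 1 = 547/207 ≈ 2.643 bits/symbol.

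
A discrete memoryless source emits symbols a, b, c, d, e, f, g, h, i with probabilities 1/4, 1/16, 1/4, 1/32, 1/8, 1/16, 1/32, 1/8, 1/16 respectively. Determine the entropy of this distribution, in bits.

Each probability is a power of 1/2, so log₂(1/p) is an integer.
H = Σ p·log₂(1/p) = 1/4·2 + 1/16·4 + 1/4·2 + 1/32·5 + 1/8·3 + 1/16·4 + 1/32·5 + 1/8·3 + 1/16·4 = 2.8125 bits.

2.8125 bits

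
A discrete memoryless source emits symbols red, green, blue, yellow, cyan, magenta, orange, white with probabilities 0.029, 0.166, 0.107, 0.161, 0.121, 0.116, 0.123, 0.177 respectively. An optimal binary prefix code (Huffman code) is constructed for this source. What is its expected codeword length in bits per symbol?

Repeatedly combine the two least-probable nodes; the expected code length is the sum of the merged weights.
merge 29/1000 + 107/1000 → 17/125
merge 29/250 + 121/1000 → 237/1000
merge 123/1000 + 17/125 → 259/1000
merge 161/1000 + 83/500 → 327/1000
merge 177/1000 + 237/1000 → 207/500
merge 259/1000 + 327/1000 → 293/500
merge 207/500 + 293/500 → 1
L = 17/125 + 237/1000 + 259/1000 + 327/1000 + 207/500 + 293/500 + 1 = 2959/1000 = 2.959 bits/symbol.

2.959 bits/symbol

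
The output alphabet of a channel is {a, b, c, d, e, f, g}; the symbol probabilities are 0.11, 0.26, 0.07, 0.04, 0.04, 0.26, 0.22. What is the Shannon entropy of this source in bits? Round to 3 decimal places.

2.482 bits

H = −Σ pᵢ log₂ pᵢ.
−0.11·log₂(0.11) = 0.3503
−0.26·log₂(0.26) = 0.5053
−0.07·log₂(0.07) = 0.2686
−0.04·log₂(0.04) = 0.1858
−0.04·log₂(0.04) = 0.1858
−0.26·log₂(0.26) = 0.5053
−0.22·log₂(0.22) = 0.4806
Sum ≈ 2.4815 → 2.482 bits.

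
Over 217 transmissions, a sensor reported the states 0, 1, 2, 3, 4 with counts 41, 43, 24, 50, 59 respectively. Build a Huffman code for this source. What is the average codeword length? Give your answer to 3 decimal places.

Probabilities are the counts divided by 217.
Repeatedly combine the two least-probable nodes; the expected code length is the sum of the merged weights.
merge 24/217 + 41/217 → 65/217
merge 43/217 + 50/217 → 3/7
merge 59/217 + 65/217 → 4/7
merge 3/7 + 4/7 → 1
L = 65/217 + 3/7 + 4/7 + 1 = 499/217 ≈ 2.300 bits/symbol.

2.300 bits/symbol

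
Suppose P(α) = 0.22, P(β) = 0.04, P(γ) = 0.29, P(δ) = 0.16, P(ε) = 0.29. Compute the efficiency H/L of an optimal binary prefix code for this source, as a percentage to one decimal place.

96.6%

Entropy H = −Σ p log₂ p ≈ 2.1252 bits.
Huffman merges: 1/25+4/25→1/5; 1/5+11/50→21/50; 29/100+29/100→29/50; 21/50+29/50→1. L = 11/5 ≈ 2.2000.
Efficiency = H/L = 2.1252/2.2000 = 96.6%.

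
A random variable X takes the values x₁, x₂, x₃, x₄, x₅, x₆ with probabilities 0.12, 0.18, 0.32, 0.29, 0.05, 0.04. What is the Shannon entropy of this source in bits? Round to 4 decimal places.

2.2582 bits

H = −Σ pᵢ log₂ pᵢ.
−0.12·log₂(0.12) = 0.3671
−0.18·log₂(0.18) = 0.4453
−0.32·log₂(0.32) = 0.5260
−0.29·log₂(0.29) = 0.5179
−0.05·log₂(0.05) = 0.2161
−0.04·log₂(0.04) = 0.1858
Sum ≈ 2.2582 → 2.2582 bits.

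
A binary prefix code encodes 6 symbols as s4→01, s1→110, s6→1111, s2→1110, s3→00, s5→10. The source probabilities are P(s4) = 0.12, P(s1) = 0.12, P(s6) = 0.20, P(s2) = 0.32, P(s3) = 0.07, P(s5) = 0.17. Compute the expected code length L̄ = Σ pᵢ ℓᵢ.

L̄ = Σ pᵢ·ℓᵢ = 0.12·2 + 0.12·3 + 0.20·4 + 0.32·4 + 0.07·2 + 0.17·2 = 3.16 bits/symbol.

3.16 bits/symbol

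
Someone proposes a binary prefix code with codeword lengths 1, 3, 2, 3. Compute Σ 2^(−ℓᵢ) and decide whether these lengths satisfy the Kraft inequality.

1; yes

With common denominator 2^3 = 8: Σ 2^(−ℓᵢ) = 4/8 + 1/8 + 2/8 + 1/8 = 8/8 = 1.
Kraft's inequality requires Σ ≤ 1; here Σ = 1 ≤ 1, so such a prefix code exists.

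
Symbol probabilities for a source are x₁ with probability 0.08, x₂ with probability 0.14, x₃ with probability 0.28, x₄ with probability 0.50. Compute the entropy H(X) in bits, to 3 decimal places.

1.703 bits

H = −Σ pᵢ log₂ pᵢ.
−0.08·log₂(0.08) = 0.2915
−0.14·log₂(0.14) = 0.3971
−0.28·log₂(0.28) = 0.5142
−0.50·log₂(0.50) = 0.5000
Sum ≈ 1.7028 → 1.703 bits.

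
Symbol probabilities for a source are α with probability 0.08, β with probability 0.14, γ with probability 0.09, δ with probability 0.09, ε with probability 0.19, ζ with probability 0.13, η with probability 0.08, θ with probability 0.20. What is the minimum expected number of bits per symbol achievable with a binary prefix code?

Repeatedly combine the two least-probable nodes; the expected code length is the sum of the merged weights.
merge 2/25 + 2/25 → 4/25
merge 9/100 + 9/100 → 9/50
merge 13/100 + 7/50 → 27/100
merge 4/25 + 9/50 → 17/50
merge 19/100 + 1/5 → 39/100
merge 27/100 + 17/50 → 61/100
merge 39/100 + 61/100 → 1
L = 4/25 + 9/50 + 27/100 + 17/50 + 39/100 + 61/100 + 1 = 59/20 = 2.95 bits/symbol.

2.95 bits/symbol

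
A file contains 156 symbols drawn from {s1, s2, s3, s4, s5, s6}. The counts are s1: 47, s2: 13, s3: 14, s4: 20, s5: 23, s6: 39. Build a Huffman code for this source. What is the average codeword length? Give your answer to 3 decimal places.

Probabilities are the counts divided by 156.
Repeatedly combine the two least-probable nodes; the expected code length is the sum of the merged weights.
merge 1/12 + 7/78 → 9/52
merge 5/39 + 23/156 → 43/156
merge 9/52 + 1/4 → 11/26
merge 43/156 + 47/156 → 15/26
merge 11/26 + 15/26 → 1
L = 9/52 + 43/156 + 11/26 + 15/26 + 1 = 191/78 ≈ 2.449 bits/symbol.

2.449 bits/symbol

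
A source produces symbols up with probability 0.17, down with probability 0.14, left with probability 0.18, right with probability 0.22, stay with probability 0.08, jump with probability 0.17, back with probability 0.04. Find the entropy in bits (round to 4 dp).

H = −Σ pᵢ log₂ pᵢ.
−0.17·log₂(0.17) = 0.4346
−0.14·log₂(0.14) = 0.3971
−0.18·log₂(0.18) = 0.4453
−0.22·log₂(0.22) = 0.4806
−0.08·log₂(0.08) = 0.2915
−0.17·log₂(0.17) = 0.4346
−0.04·log₂(0.04) = 0.1858
Sum ≈ 2.6694 → 2.6694 bits.

2.6694 bits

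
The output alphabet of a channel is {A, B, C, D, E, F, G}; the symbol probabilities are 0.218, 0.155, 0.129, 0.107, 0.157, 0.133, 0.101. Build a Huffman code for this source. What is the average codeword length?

2.782 bits/symbol

Repeatedly combine the two least-probable nodes; the expected code length is the sum of the merged weights.
merge 101/1000 + 107/1000 → 26/125
merge 129/1000 + 133/1000 → 131/500
merge 31/200 + 157/1000 → 39/125
merge 26/125 + 109/500 → 213/500
merge 131/500 + 39/125 → 287/500
merge 213/500 + 287/500 → 1
L = 26/125 + 131/500 + 39/125 + 213/500 + 287/500 + 1 = 1391/500 = 2.782 bits/symbol.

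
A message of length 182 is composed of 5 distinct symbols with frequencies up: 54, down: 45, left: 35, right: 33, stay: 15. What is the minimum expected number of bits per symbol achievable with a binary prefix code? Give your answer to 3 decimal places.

2.264 bits/symbol

Probabilities are the counts divided by 182.
Repeatedly combine the two least-probable nodes; the expected code length is the sum of the merged weights.
merge 15/182 + 33/182 → 24/91
merge 5/26 + 45/182 → 40/91
merge 24/91 + 27/91 → 51/91
merge 40/91 + 51/91 → 1
L = 24/91 + 40/91 + 51/91 + 1 = 206/91 ≈ 2.264 bits/symbol.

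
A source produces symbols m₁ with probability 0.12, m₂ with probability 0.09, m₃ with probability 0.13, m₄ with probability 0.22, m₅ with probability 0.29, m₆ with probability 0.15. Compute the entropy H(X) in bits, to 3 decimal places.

H = −Σ pᵢ log₂ pᵢ.
−0.12·log₂(0.12) = 0.3671
−0.09·log₂(0.09) = 0.3127
−0.13·log₂(0.13) = 0.3826
−0.22·log₂(0.22) = 0.4806
−0.29·log₂(0.29) = 0.5179
−0.15·log₂(0.15) = 0.4105
Sum ≈ 2.4714 → 2.471 bits.

2.471 bits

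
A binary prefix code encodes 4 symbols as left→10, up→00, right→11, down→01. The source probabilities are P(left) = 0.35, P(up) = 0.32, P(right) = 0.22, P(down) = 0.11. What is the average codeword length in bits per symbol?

2 bits/symbol

L̄ = Σ pᵢ·ℓᵢ = 0.35·2 + 0.32·2 + 0.22·2 + 0.11·2 = 2 bits/symbol.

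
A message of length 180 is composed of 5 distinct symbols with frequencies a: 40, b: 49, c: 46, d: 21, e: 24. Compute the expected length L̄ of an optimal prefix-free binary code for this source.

2.25 bits/symbol

Probabilities are the counts divided by 180.
Repeatedly combine the two least-probable nodes; the expected code length is the sum of the merged weights.
merge 7/60 + 2/15 → 1/4
merge 2/9 + 1/4 → 17/36
merge 23/90 + 49/180 → 19/36
merge 17/36 + 19/36 → 1
L = 1/4 + 17/36 + 19/36 + 1 = 9/4 = 2.25 bits/symbol.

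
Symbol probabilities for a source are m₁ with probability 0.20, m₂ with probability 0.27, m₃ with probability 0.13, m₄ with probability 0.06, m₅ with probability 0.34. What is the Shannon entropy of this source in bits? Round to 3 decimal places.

H = −Σ pᵢ log₂ pᵢ.
−0.20·log₂(0.20) = 0.4644
−0.27·log₂(0.27) = 0.5100
−0.13·log₂(0.13) = 0.3826
−0.06·log₂(0.06) = 0.2435
−0.34·log₂(0.34) = 0.5292
Sum ≈ 2.1298 → 2.130 bits.

2.130 bits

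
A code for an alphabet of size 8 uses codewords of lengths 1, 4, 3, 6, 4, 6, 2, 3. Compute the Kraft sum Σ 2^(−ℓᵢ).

1.15625

With common denominator 2^6 = 64: Σ 2^(−ℓᵢ) = 32/64 + 4/64 + 8/64 + 1/64 + 4/64 + 1/64 + 16/64 + 8/64 = 74/64 = 1.15625.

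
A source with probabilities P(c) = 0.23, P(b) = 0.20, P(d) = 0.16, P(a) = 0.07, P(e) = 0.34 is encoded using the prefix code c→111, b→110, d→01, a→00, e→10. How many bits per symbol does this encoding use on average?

2.43 bits/symbol

L̄ = Σ pᵢ·ℓᵢ = 0.23·3 + 0.20·3 + 0.16·2 + 0.07·2 + 0.34·2 = 2.43 bits/symbol.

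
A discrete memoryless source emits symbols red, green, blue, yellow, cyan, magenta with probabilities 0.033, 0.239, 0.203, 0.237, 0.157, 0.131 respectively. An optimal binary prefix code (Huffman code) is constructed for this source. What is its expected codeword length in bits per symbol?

2.485 bits/symbol

Repeatedly combine the two least-probable nodes; the expected code length is the sum of the merged weights.
merge 33/1000 + 131/1000 → 41/250
merge 157/1000 + 41/250 → 321/1000
merge 203/1000 + 237/1000 → 11/25
merge 239/1000 + 321/1000 → 14/25
merge 11/25 + 14/25 → 1
L = 41/250 + 321/1000 + 11/25 + 14/25 + 1 = 497/200 = 2.485 bits/symbol.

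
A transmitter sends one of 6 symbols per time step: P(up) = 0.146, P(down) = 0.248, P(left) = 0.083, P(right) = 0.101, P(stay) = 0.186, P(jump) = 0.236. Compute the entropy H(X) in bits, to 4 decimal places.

H = −Σ pᵢ log₂ pᵢ.
−0.146·log₂(0.146) = 0.4053
−0.248·log₂(0.248) = 0.4989
−0.083·log₂(0.083) = 0.2980
−0.101·log₂(0.101) = 0.3341
−0.186·log₂(0.186) = 0.4514
−0.236·log₂(0.236) = 0.4916
Sum ≈ 2.4792 → 2.4792 bits.

2.4792 bits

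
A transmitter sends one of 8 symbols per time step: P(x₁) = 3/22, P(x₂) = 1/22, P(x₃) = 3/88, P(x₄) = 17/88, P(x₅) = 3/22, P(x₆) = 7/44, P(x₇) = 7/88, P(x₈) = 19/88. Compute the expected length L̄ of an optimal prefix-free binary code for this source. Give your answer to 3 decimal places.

2.830 bits/symbol

Repeatedly combine the two least-probable nodes; the expected code length is the sum of the merged weights.
merge 3/88 + 1/22 → 7/88
merge 7/88 + 7/88 → 7/44
merge 3/22 + 3/22 → 3/11
merge 7/44 + 7/44 → 7/22
merge 17/88 + 19/88 → 9/22
merge 3/11 + 7/22 → 13/22
merge 9/22 + 13/22 → 1
L = 7/88 + 7/44 + 3/11 + 7/22 + 9/22 + 13/22 + 1 = 249/88 ≈ 2.830 bits/symbol.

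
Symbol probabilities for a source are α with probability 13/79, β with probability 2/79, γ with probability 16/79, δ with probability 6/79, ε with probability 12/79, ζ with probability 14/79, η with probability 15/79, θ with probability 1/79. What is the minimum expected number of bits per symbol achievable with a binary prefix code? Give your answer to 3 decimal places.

2.759 bits/symbol

Repeatedly combine the two least-probable nodes; the expected code length is the sum of the merged weights.
merge 1/79 + 2/79 → 3/79
merge 3/79 + 6/79 → 9/79
merge 9/79 + 12/79 → 21/79
merge 13/79 + 14/79 → 27/79
merge 15/79 + 16/79 → 31/79
merge 21/79 + 27/79 → 48/79
merge 31/79 + 48/79 → 1
L = 3/79 + 9/79 + 21/79 + 27/79 + 31/79 + 48/79 + 1 = 218/79 ≈ 2.759 bits/symbol.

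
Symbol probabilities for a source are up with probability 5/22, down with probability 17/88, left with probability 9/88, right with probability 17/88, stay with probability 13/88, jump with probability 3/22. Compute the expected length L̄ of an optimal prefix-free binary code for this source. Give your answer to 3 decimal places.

2.580 bits/symbol

Repeatedly combine the two least-probable nodes; the expected code length is the sum of the merged weights.
merge 9/88 + 3/22 → 21/88
merge 13/88 + 17/88 → 15/44
merge 17/88 + 5/22 → 37/88
merge 21/88 + 15/44 → 51/88
merge 37/88 + 51/88 → 1
L = 21/88 + 15/44 + 37/88 + 51/88 + 1 = 227/88 ≈ 2.580 bits/symbol.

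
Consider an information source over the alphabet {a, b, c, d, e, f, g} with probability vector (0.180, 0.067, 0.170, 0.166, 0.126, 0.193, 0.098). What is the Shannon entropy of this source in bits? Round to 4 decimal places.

H = −Σ pᵢ log₂ pᵢ.
−0.180·log₂(0.180) = 0.4453
−0.067·log₂(0.067) = 0.2613
−0.170·log₂(0.170) = 0.4346
−0.166·log₂(0.166) = 0.4301
−0.126·log₂(0.126) = 0.3766
−0.193·log₂(0.193) = 0.4581
−0.098·log₂(0.098) = 0.3284
Sum ≈ 2.7342 → 2.7342 bits.

2.7342 bits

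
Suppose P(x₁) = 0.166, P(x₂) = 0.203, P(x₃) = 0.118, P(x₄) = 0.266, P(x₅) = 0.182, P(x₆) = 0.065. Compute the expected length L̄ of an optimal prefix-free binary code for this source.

Repeatedly combine the two least-probable nodes; the expected code length is the sum of the merged weights.
merge 13/200 + 59/500 → 183/1000
merge 83/500 + 91/500 → 87/250
merge 183/1000 + 203/1000 → 193/500
merge 133/500 + 87/250 → 307/500
merge 193/500 + 307/500 → 1
L = 183/1000 + 87/250 + 193/500 + 307/500 + 1 = 2531/1000 = 2.531 bits/symbol.

2.531 bits/symbol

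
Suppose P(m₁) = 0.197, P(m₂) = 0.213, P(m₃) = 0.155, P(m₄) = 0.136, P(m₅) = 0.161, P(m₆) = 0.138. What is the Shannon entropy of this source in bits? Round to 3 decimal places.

2.564 bits

H = −Σ pᵢ log₂ pᵢ.
−0.197·log₂(0.197) = 0.4617
−0.213·log₂(0.213) = 0.4752
−0.155·log₂(0.155) = 0.4169
−0.136·log₂(0.136) = 0.3915
−0.161·log₂(0.161) = 0.4242
−0.138·log₂(0.138) = 0.3943
Sum ≈ 2.5638 → 2.564 bits.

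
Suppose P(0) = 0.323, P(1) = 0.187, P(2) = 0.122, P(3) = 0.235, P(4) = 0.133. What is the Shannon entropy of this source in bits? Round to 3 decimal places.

H = −Σ pᵢ log₂ pᵢ.
−0.323·log₂(0.323) = 0.5266
−0.187·log₂(0.187) = 0.4523
−0.122·log₂(0.122) = 0.3703
−0.235·log₂(0.235) = 0.4910
−0.133·log₂(0.133) = 0.3871
Sum ≈ 2.2273 → 2.227 bits.

2.227 bits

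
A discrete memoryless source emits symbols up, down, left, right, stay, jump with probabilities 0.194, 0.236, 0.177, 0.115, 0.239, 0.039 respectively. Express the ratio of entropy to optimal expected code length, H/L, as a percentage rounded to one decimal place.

Entropy H = −Σ p log₂ p ≈ 2.4277 bits.
Huffman merges: 39/1000+23/200→77/500; 77/500+177/1000→331/1000; 97/500+59/250→43/100; 239/1000+331/1000→57/100; 43/100+57/100→1. L = 497/200 ≈ 2.4850.
Efficiency = H/L = 2.4277/2.4850 = 97.7%.

97.7%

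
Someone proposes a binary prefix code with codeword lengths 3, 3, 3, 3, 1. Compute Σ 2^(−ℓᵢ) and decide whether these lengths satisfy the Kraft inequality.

With common denominator 2^3 = 8: Σ 2^(−ℓᵢ) = 1/8 + 1/8 + 1/8 + 1/8 + 4/8 = 8/8 = 1.
Kraft's inequality requires Σ ≤ 1; here Σ = 1 ≤ 1, so such a prefix code exists.

1; yes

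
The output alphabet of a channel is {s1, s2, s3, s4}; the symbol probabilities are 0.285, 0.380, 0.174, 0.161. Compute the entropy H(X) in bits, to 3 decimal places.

1.910 bits

H = −Σ pᵢ log₂ pᵢ.
−0.285·log₂(0.285) = 0.5161
−0.380·log₂(0.380) = 0.5305
−0.174·log₂(0.174) = 0.4390
−0.161·log₂(0.161) = 0.4242
Sum ≈ 1.9098 → 1.910 bits.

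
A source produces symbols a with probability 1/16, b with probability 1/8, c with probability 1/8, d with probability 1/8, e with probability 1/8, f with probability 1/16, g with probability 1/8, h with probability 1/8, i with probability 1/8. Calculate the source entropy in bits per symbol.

Each probability is a power of 1/2, so log₂(1/p) is an integer.
H = Σ p·log₂(1/p) = 1/16·4 + 1/8·3 + 1/8·3 + 1/8·3 + 1/8·3 + 1/16·4 + 1/8·3 + 1/8·3 + 1/8·3 = 3.125 bits.

3.125 bits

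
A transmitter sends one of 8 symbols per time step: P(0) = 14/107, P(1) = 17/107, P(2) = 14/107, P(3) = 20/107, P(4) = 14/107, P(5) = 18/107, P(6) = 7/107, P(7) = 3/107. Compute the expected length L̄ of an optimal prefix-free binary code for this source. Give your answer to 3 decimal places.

2.907 bits/symbol

Repeatedly combine the two least-probable nodes; the expected code length is the sum of the merged weights.
merge 3/107 + 7/107 → 10/107
merge 10/107 + 14/107 → 24/107
merge 14/107 + 14/107 → 28/107
merge 17/107 + 18/107 → 35/107
merge 20/107 + 24/107 → 44/107
merge 28/107 + 35/107 → 63/107
merge 44/107 + 63/107 → 1
L = 10/107 + 24/107 + 28/107 + 35/107 + 44/107 + 63/107 + 1 = 311/107 ≈ 2.907 bits/symbol.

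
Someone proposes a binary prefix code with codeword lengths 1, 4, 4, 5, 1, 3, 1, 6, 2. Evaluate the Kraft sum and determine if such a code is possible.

With common denominator 2^6 = 64: Σ 2^(−ℓᵢ) = 32/64 + 4/64 + 4/64 + 2/64 + 32/64 + 8/64 + 32/64 + 1/64 + 16/64 = 131/64 = 2.046875.
Kraft's inequality requires Σ ≤ 1; here Σ = 2.046875 > 1, so no such prefix code exists.

2.046875; no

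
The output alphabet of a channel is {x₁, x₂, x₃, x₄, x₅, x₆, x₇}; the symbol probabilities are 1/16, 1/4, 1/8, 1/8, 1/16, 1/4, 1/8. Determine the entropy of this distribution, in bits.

2.625 bits

Each probability is a power of 1/2, so log₂(1/p) is an integer.
H = Σ p·log₂(1/p) = 1/16·4 + 1/4·2 + 1/8·3 + 1/8·3 + 1/16·4 + 1/4·2 + 1/8·3 = 2.625 bits.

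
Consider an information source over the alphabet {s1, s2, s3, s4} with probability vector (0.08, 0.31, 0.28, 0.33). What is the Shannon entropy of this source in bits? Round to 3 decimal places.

H = −Σ pᵢ log₂ pᵢ.
−0.08·log₂(0.08) = 0.2915
−0.31·log₂(0.31) = 0.5238
−0.28·log₂(0.28) = 0.5142
−0.33·log₂(0.33) = 0.5278
Sum ≈ 1.8573 → 1.857 bits.

1.857 bits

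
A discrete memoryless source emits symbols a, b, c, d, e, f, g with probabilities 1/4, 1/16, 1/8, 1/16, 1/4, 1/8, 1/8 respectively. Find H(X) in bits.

2.625 bits

Each probability is a power of 1/2, so log₂(1/p) is an integer.
H = Σ p·log₂(1/p) = 1/4·2 + 1/16·4 + 1/8·3 + 1/16·4 + 1/4·2 + 1/8·3 + 1/8·3 = 2.625 bits.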